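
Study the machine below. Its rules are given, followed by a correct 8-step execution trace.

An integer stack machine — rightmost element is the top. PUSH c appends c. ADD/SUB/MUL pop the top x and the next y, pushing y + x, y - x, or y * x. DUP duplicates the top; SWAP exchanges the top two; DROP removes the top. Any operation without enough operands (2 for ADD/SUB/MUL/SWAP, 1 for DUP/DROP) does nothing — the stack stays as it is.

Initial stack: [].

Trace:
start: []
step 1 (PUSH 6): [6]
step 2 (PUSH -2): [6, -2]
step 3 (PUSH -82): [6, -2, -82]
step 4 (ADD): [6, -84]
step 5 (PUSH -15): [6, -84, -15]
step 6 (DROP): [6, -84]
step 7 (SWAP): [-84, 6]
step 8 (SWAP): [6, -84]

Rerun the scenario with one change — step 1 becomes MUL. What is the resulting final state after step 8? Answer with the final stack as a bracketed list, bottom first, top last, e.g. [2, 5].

[-84]

(re-executing from step 1 with the substitution; state before step 1: [])
step 1 (MUL): []
step 2 (PUSH -2): [-2]
step 3 (PUSH -82): [-2, -82]
step 4 (ADD): [-84]
step 5 (PUSH -15): [-84, -15]
step 6 (DROP): [-84]
step 7 (SWAP): [-84]
step 8 (SWAP): [-84]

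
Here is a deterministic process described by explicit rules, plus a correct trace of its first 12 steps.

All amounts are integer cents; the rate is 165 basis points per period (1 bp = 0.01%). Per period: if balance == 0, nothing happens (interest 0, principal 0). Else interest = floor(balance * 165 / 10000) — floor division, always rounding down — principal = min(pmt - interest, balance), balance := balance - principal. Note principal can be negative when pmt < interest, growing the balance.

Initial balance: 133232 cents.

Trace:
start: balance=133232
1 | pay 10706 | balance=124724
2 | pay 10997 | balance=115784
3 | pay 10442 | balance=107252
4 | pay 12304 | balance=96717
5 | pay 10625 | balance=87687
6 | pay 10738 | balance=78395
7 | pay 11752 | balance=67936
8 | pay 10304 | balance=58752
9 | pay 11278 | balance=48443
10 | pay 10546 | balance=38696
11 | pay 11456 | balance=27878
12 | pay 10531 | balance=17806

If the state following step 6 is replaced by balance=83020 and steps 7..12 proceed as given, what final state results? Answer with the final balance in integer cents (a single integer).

state after step 6 := balance=83020
7 | pay 11752 | balance=72637
8 | pay 10304 | balance=63531
9 | pay 11278 | balance=53301
10 | pay 10546 | balance=43634
11 | pay 11456 | balance=32897
12 | pay 10531 | balance=22908

22908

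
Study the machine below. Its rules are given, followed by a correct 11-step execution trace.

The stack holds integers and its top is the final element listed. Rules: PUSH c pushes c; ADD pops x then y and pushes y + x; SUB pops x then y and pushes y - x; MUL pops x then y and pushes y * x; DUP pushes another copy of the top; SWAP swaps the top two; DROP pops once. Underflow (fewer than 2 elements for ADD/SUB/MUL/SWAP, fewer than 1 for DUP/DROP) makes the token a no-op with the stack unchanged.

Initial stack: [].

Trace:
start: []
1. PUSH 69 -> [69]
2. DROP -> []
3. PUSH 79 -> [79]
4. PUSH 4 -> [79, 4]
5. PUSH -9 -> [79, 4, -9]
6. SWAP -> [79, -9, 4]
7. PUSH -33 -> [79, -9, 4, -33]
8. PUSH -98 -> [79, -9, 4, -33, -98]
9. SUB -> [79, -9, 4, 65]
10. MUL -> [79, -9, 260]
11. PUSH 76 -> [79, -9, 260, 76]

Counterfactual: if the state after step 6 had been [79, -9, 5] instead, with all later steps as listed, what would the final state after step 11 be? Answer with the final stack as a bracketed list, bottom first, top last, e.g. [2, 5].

state after step 6 := [79, -9, 5]
7. PUSH -33 -> [79, -9, 5, -33]
8. PUSH -98 -> [79, -9, 5, -33, -98]
9. SUB -> [79, -9, 5, 65]
10. MUL -> [79, -9, 325]
11. PUSH 76 -> [79, -9, 325, 76]

[79, -9, 325, 76]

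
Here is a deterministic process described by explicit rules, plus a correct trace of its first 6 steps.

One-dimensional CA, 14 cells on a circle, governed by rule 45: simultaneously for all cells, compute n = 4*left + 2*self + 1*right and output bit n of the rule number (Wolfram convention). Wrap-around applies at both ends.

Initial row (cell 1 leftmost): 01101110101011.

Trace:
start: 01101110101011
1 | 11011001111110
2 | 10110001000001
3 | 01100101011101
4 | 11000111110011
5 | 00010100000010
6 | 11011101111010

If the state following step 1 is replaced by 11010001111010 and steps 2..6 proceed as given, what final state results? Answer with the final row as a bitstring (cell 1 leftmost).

state after step 1 := 11010001111010
2 | 10110101000111
3 | 01101111010100
4 | 01011000111101
5 | 11110010100011
6 | 00000011101010

00000011101010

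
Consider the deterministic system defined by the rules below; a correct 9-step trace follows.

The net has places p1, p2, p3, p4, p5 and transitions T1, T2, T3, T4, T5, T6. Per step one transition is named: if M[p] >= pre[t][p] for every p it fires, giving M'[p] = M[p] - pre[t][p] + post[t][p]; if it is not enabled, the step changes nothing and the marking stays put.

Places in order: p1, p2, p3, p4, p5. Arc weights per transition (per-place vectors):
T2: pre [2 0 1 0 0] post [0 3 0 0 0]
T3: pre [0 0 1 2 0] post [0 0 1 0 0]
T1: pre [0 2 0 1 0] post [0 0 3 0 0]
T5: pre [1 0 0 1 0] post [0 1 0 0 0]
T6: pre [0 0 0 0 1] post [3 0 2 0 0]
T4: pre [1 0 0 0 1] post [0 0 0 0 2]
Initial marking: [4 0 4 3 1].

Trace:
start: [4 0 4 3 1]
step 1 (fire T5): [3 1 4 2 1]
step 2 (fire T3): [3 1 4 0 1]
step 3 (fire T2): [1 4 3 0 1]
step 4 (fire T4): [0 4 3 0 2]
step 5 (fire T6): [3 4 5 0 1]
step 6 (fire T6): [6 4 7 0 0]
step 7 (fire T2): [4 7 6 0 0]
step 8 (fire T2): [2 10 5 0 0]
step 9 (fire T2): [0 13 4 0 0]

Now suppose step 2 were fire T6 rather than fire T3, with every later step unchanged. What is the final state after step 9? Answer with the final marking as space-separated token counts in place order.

(re-executing from step 2 with the substitution; state before step 2: [3 1 4 2 1])
step 2 (fire T6): [6 1 6 2 0]
step 3 (fire T2): [4 4 5 2 0]
step 4 (fire T4): [4 4 5 2 0]
step 5 (fire T6): [4 4 5 2 0]
step 6 (fire T6): [4 4 5 2 0]
step 7 (fire T2): [2 7 4 2 0]
step 8 (fire T2): [0 10 3 2 0]
step 9 (fire T2): [0 10 3 2 0]

0 10 3 2 0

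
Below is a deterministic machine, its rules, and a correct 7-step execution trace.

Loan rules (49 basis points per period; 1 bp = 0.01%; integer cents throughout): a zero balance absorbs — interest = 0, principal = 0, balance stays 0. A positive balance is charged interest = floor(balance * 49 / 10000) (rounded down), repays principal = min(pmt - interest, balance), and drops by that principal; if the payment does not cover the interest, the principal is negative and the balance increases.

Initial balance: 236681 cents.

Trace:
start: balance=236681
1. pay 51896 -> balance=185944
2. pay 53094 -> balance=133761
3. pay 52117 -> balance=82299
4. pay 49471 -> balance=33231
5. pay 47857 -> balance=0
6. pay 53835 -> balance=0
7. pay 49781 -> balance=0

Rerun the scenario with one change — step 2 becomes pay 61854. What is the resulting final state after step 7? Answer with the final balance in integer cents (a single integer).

(re-executing from step 2 with the substitution; state before step 2: balance=185944)
2. pay 61854 -> balance=125001
3. pay 52117 -> balance=73496
4. pay 49471 -> balance=24385
5. pay 47857 -> balance=0
6. pay 53835 -> balance=0
7. pay 49781 -> balance=0

0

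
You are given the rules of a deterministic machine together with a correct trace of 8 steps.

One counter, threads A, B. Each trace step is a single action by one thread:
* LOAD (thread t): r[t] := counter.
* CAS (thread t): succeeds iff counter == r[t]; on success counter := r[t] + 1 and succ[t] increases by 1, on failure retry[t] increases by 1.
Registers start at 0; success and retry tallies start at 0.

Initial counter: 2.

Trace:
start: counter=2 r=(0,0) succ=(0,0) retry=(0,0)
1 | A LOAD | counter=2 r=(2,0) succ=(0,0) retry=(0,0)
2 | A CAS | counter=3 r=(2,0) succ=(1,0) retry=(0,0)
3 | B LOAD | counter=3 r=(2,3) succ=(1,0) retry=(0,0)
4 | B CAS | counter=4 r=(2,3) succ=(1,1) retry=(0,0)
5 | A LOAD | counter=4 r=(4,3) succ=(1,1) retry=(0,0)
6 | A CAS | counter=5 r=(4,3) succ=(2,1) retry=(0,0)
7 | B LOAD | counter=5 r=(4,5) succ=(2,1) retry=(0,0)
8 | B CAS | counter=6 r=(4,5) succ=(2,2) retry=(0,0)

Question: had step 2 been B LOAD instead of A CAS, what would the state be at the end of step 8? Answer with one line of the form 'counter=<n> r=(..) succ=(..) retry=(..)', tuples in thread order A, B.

counter=5 r=(3,4) succ=(1,2) retry=(0,0)

(re-executing from step 2 with the substitution; state before step 2: counter=2 r=(2,0) succ=(0,0) retry=(0,0))
2 | B LOAD | counter=2 r=(2,2) succ=(0,0) retry=(0,0)
3 | B LOAD | counter=2 r=(2,2) succ=(0,0) retry=(0,0)
4 | B CAS | counter=3 r=(2,2) succ=(0,1) retry=(0,0)
5 | A LOAD | counter=3 r=(3,2) succ=(0,1) retry=(0,0)
6 | A CAS | counter=4 r=(3,2) succ=(1,1) retry=(0,0)
7 | B LOAD | counter=4 r=(3,4) succ=(1,1) retry=(0,0)
8 | B CAS | counter=5 r=(3,4) succ=(1,2) retry=(0,0)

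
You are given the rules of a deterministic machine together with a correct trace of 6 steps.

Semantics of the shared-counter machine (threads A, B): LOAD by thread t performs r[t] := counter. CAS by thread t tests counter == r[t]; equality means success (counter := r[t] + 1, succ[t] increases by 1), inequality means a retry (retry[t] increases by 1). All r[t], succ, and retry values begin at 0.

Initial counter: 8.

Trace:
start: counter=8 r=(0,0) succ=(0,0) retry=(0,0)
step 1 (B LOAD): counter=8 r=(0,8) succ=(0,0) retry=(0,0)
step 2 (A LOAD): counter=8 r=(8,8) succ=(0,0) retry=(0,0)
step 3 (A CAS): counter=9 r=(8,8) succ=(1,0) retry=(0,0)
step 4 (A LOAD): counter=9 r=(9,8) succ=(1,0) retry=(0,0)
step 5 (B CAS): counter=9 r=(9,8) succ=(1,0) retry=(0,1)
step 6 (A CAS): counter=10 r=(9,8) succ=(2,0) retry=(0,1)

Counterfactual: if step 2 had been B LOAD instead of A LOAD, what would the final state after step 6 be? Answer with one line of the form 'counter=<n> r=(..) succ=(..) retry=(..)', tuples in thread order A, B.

counter=9 r=(8,8) succ=(0,1) retry=(2,0)

(re-executing from step 2 with the substitution; state before step 2: counter=8 r=(0,8) succ=(0,0) retry=(0,0))
step 2 (B LOAD): counter=8 r=(0,8) succ=(0,0) retry=(0,0)
step 3 (A CAS): counter=8 r=(0,8) succ=(0,0) retry=(1,0)
step 4 (A LOAD): counter=8 r=(8,8) succ=(0,0) retry=(1,0)
step 5 (B CAS): counter=9 r=(8,8) succ=(0,1) retry=(1,0)
step 6 (A CAS): counter=9 r=(8,8) succ=(0,1) retry=(2,0)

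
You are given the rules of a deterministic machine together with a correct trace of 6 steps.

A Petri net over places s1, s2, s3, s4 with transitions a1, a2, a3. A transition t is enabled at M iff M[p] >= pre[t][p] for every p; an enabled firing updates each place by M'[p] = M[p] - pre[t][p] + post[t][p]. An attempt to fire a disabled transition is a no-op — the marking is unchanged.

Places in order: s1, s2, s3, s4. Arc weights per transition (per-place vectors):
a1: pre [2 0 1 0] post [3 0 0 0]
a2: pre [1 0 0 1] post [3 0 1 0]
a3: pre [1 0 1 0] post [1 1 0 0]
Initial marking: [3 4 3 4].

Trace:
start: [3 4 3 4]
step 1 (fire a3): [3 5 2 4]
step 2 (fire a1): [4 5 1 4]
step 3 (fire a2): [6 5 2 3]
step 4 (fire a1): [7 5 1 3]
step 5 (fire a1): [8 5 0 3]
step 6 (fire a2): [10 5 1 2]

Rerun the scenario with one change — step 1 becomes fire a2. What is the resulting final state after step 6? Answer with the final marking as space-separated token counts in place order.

12 4 3 1

(re-executing from step 1 with the substitution; state before step 1: [3 4 3 4])
step 1 (fire a2): [5 4 4 3]
step 2 (fire a1): [6 4 3 3]
step 3 (fire a2): [8 4 4 2]
step 4 (fire a1): [9 4 3 2]
step 5 (fire a1): [10 4 2 2]
step 6 (fire a2): [12 4 3 1]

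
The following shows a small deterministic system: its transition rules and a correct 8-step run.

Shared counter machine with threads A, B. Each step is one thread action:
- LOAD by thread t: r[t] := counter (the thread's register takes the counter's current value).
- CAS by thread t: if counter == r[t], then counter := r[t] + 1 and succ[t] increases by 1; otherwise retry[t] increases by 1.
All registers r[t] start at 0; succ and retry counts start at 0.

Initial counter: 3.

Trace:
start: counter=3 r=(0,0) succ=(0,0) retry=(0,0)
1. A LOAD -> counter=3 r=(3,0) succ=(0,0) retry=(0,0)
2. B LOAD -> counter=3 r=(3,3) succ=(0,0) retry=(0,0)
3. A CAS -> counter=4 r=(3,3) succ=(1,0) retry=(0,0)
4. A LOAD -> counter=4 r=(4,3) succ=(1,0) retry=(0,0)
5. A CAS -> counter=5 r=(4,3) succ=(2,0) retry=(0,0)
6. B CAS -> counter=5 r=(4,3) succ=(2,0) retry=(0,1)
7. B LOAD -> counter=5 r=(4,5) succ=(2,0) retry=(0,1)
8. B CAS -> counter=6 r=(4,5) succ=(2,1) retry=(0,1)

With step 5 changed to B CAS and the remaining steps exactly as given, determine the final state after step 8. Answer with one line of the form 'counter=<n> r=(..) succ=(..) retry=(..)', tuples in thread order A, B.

(re-executing from step 5 with the substitution; state before step 5: counter=4 r=(4,3) succ=(1,0) retry=(0,0))
5. B CAS -> counter=4 r=(4,3) succ=(1,0) retry=(0,1)
6. B CAS -> counter=4 r=(4,3) succ=(1,0) retry=(0,2)
7. B LOAD -> counter=4 r=(4,4) succ=(1,0) retry=(0,2)
8. B CAS -> counter=5 r=(4,4) succ=(1,1) retry=(0,2)

counter=5 r=(4,4) succ=(1,1) retry=(0,2)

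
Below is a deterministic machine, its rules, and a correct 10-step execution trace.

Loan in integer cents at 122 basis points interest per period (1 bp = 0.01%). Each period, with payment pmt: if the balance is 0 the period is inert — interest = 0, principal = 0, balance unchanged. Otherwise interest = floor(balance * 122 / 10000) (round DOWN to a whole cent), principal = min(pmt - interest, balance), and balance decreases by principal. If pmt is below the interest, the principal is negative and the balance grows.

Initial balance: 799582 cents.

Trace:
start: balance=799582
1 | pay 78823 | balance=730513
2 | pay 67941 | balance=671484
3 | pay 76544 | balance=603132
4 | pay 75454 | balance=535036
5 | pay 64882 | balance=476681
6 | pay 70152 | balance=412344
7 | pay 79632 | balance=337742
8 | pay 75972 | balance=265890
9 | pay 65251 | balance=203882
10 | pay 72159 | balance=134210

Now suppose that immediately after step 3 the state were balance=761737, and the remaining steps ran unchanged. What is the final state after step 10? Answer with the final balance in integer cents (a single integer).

306866

state after step 3 := balance=761737
4 | pay 75454 | balance=695576
5 | pay 64882 | balance=639180
6 | pay 70152 | balance=576825
7 | pay 79632 | balance=504230
8 | pay 75972 | balance=434409
9 | pay 65251 | balance=374457
10 | pay 72159 | balance=306866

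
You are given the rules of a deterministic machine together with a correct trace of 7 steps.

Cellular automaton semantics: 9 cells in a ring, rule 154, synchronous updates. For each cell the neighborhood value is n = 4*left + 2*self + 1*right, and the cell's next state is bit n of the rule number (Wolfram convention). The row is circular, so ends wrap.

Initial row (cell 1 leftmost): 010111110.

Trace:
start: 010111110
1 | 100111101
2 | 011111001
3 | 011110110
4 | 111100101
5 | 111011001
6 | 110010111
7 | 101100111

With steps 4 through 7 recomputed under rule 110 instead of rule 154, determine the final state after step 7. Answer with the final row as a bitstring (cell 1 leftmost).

110011110

(re-executing steps 4..7 under rule 110; state before step 4: 011110110)
4 | 110011110
5 | 110110011
6 | 011110110
7 | 110011110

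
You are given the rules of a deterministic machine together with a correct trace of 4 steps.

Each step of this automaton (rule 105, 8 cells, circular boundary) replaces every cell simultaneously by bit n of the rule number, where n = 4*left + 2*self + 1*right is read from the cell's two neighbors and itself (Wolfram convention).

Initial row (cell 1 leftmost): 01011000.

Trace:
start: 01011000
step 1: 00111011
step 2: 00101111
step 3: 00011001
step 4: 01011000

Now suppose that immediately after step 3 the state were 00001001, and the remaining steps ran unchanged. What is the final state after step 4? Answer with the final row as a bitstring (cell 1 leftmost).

01100000

state after step 3 := 00001001
step 4: 01100000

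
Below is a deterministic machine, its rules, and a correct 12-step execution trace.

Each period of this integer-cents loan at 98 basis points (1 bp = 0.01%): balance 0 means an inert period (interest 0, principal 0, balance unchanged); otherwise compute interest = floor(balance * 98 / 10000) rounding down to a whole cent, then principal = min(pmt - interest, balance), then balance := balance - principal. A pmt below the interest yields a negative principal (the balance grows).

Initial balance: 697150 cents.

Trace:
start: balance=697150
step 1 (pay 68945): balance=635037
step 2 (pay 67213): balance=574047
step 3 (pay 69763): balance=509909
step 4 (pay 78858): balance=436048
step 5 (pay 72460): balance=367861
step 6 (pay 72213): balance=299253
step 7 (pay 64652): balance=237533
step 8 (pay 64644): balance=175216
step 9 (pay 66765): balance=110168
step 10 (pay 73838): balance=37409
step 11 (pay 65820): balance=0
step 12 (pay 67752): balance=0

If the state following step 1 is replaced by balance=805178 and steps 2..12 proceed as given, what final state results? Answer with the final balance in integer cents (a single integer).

state after step 1 := balance=805178
step 2 (pay 67213): balance=745855
step 3 (pay 69763): balance=683401
step 4 (pay 78858): balance=611240
step 5 (pay 72460): balance=544770
step 6 (pay 72213): balance=477895
step 7 (pay 64652): balance=417926
step 8 (pay 64644): balance=357377
step 9 (pay 66765): balance=294114
step 10 (pay 73838): balance=223158
step 11 (pay 65820): balance=159524
step 12 (pay 67752): balance=93335

93335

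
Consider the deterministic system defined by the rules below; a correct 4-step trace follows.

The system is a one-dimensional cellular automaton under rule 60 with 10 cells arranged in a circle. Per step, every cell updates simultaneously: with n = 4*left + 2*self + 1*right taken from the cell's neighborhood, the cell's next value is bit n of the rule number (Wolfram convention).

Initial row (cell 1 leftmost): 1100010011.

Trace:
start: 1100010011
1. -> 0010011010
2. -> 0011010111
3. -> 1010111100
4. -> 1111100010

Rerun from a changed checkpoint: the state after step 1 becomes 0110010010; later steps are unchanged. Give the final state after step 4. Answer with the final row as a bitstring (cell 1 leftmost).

1000001101

state after step 1 := 0110010010
2. -> 0101011011
3. -> 1111110110
4. -> 1000001101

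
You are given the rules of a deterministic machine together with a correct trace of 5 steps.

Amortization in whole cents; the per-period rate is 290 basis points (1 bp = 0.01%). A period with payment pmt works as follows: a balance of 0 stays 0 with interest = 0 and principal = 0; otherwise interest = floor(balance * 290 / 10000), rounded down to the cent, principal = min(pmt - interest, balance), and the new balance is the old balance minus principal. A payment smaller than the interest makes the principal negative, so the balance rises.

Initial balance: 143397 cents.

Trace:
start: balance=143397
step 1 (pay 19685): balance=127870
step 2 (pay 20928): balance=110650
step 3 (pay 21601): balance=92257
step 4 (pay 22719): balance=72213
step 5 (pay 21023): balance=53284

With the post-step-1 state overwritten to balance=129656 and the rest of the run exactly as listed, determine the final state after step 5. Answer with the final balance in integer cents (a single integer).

55287

state after step 1 := balance=129656
step 2 (pay 20928): balance=112488
step 3 (pay 21601): balance=94149
step 4 (pay 22719): balance=74160
step 5 (pay 21023): balance=55287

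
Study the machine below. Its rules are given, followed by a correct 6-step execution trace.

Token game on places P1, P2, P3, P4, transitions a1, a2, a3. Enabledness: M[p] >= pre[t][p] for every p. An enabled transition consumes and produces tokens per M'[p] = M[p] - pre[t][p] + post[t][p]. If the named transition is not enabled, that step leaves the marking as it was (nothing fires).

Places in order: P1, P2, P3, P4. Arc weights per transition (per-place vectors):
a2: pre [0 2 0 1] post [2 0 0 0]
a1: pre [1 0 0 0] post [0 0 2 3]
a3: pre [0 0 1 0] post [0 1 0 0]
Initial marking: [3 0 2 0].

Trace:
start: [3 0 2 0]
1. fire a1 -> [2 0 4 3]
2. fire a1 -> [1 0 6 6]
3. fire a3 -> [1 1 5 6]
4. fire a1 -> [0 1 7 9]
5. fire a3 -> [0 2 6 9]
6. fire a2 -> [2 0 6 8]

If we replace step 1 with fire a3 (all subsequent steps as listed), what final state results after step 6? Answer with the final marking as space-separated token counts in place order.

3 1 3 5

(re-executing from step 1 with the substitution; state before step 1: [3 0 2 0])
1. fire a3 -> [3 1 1 0]
2. fire a1 -> [2 1 3 3]
3. fire a3 -> [2 2 2 3]
4. fire a1 -> [1 2 4 6]
5. fire a3 -> [1 3 3 6]
6. fire a2 -> [3 1 3 5]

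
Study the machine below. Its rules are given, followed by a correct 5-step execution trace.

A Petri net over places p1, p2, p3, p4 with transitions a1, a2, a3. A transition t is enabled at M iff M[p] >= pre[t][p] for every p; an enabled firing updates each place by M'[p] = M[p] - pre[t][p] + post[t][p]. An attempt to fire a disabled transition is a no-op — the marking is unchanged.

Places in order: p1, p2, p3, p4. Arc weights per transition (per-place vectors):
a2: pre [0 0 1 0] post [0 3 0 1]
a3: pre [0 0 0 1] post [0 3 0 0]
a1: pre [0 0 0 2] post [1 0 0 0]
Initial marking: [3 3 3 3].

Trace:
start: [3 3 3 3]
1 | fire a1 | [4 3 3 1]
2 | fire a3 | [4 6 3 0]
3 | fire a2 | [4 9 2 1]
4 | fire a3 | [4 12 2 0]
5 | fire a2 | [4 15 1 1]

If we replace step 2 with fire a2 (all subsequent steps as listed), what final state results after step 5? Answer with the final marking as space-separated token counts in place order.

(re-executing from step 2 with the substitution; state before step 2: [4 3 3 1])
2 | fire a2 | [4 6 2 2]
3 | fire a2 | [4 9 1 3]
4 | fire a3 | [4 12 1 2]
5 | fire a2 | [4 15 0 3]

4 15 0 3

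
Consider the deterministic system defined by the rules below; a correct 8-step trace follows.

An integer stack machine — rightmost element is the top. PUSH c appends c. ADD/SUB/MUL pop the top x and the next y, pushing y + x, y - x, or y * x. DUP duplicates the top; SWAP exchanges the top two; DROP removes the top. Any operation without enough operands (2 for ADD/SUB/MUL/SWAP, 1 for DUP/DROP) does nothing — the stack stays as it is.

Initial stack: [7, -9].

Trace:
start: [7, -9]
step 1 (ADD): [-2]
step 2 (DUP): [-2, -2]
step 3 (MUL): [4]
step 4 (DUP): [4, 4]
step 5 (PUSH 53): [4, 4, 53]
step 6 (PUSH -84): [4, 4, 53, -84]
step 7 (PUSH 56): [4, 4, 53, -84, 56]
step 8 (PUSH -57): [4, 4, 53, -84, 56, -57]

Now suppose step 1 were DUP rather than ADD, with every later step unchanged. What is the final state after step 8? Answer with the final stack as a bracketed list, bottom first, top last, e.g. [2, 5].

[7, -9, 81, 81, 53, -84, 56, -57]

(re-executing from step 1 with the substitution; state before step 1: [7, -9])
step 1 (DUP): [7, -9, -9]
step 2 (DUP): [7, -9, -9, -9]
step 3 (MUL): [7, -9, 81]
step 4 (DUP): [7, -9, 81, 81]
step 5 (PUSH 53): [7, -9, 81, 81, 53]
step 6 (PUSH -84): [7, -9, 81, 81, 53, -84]
step 7 (PUSH 56): [7, -9, 81, 81, 53, -84, 56]
step 8 (PUSH -57): [7, -9, 81, 81, 53, -84, 56, -57]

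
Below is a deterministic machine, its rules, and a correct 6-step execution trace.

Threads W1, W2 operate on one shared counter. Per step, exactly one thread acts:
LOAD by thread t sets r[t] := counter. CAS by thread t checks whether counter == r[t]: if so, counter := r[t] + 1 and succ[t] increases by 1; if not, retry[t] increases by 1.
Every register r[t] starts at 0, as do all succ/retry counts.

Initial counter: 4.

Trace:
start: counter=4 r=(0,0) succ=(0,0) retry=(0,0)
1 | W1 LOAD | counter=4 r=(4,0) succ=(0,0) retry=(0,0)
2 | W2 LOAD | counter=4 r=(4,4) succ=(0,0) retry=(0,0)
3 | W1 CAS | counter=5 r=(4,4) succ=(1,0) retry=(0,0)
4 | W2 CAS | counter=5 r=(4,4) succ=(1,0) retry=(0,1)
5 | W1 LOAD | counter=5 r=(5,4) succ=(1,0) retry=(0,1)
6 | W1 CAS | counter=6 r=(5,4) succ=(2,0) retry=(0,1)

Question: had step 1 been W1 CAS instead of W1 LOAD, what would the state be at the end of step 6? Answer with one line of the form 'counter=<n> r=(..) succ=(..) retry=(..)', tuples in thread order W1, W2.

(re-executing from step 1 with the substitution; state before step 1: counter=4 r=(0,0) succ=(0,0) retry=(0,0))
1 | W1 CAS | counter=4 r=(0,0) succ=(0,0) retry=(1,0)
2 | W2 LOAD | counter=4 r=(0,4) succ=(0,0) retry=(1,0)
3 | W1 CAS | counter=4 r=(0,4) succ=(0,0) retry=(2,0)
4 | W2 CAS | counter=5 r=(0,4) succ=(0,1) retry=(2,0)
5 | W1 LOAD | counter=5 r=(5,4) succ=(0,1) retry=(2,0)
6 | W1 CAS | counter=6 r=(5,4) succ=(1,1) retry=(2,0)

counter=6 r=(5,4) succ=(1,1) retry=(2,0)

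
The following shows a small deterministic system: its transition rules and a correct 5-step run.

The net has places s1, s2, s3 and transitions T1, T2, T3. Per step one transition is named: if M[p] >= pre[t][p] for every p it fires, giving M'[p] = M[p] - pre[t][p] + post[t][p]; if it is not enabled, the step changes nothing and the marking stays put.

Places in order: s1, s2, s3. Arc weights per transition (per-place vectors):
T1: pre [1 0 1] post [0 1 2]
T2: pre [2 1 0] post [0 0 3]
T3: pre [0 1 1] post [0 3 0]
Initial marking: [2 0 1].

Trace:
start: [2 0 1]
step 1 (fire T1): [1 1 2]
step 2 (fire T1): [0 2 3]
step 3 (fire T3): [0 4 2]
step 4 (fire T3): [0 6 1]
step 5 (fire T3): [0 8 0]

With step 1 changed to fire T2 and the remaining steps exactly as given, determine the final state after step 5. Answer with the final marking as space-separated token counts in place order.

(re-executing from step 1 with the substitution; state before step 1: [2 0 1])
step 1 (fire T2): [2 0 1]
step 2 (fire T1): [1 1 2]
step 3 (fire T3): [1 3 1]
step 4 (fire T3): [1 5 0]
step 5 (fire T3): [1 5 0]

1 5 0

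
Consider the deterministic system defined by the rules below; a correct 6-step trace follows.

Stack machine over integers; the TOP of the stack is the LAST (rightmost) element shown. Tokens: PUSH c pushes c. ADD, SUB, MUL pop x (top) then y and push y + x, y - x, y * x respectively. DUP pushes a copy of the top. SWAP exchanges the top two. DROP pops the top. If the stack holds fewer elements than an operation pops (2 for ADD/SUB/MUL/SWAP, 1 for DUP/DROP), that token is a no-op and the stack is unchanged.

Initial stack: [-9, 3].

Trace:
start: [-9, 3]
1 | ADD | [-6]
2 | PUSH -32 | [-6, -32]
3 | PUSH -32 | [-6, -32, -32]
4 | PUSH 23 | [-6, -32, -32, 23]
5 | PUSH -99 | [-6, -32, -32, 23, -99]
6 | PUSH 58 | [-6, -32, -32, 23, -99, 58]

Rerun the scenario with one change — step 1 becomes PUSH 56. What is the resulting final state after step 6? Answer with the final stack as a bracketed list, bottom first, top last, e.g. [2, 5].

[-9, 3, 56, -32, -32, 23, -99, 58]

(re-executing from step 1 with the substitution; state before step 1: [-9, 3])
1 | PUSH 56 | [-9, 3, 56]
2 | PUSH -32 | [-9, 3, 56, -32]
3 | PUSH -32 | [-9, 3, 56, -32, -32]
4 | PUSH 23 | [-9, 3, 56, -32, -32, 23]
5 | PUSH -99 | [-9, 3, 56, -32, -32, 23, -99]
6 | PUSH 58 | [-9, 3, 56, -32, -32, 23, -99, 58]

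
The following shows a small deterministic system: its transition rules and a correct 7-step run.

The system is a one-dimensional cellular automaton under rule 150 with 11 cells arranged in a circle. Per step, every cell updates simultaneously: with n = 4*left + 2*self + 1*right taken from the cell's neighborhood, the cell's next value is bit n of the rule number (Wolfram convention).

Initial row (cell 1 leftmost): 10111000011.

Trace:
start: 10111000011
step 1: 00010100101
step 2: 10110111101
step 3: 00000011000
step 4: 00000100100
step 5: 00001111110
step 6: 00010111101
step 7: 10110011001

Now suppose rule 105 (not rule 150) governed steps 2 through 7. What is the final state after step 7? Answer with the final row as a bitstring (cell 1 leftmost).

10110011001

(re-executing steps 2..7 under rule 105; state before step 2: 00010100101)
step 2: 01001000010
step 3: 00000011000
step 4: 11111011011
step 5: 00001111110
step 6: 11101000010
step 7: 10110011001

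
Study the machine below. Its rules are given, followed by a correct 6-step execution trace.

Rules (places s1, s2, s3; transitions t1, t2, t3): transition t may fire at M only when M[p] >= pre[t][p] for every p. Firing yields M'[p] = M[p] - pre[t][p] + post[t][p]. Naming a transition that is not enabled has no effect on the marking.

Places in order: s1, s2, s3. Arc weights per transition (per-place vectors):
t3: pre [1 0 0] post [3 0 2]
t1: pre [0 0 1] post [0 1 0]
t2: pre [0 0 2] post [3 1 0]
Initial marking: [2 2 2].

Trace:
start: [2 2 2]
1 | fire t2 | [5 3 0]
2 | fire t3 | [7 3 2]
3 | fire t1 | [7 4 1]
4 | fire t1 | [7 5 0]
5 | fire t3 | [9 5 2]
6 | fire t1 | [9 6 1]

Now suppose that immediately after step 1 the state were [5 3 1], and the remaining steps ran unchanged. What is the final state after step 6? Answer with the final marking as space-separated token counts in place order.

9 6 2

state after step 1 := [5 3 1]
2 | fire t3 | [7 3 3]
3 | fire t1 | [7 4 2]
4 | fire t1 | [7 5 1]
5 | fire t3 | [9 5 3]
6 | fire t1 | [9 6 2]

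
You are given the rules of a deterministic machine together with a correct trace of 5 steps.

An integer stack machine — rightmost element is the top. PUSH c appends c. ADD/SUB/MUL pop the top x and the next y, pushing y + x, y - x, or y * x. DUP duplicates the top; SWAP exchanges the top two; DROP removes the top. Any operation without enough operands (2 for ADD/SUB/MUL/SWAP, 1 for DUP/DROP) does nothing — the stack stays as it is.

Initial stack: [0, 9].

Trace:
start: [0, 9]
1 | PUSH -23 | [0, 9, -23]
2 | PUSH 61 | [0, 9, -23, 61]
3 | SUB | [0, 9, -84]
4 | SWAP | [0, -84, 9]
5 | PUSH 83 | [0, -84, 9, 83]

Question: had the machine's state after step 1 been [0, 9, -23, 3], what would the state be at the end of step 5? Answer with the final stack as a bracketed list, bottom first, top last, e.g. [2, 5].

[0, 9, -58, -23, 83]

state after step 1 := [0, 9, -23, 3]
2 | PUSH 61 | [0, 9, -23, 3, 61]
3 | SUB | [0, 9, -23, -58]
4 | SWAP | [0, 9, -58, -23]
5 | PUSH 83 | [0, 9, -58, -23, 83]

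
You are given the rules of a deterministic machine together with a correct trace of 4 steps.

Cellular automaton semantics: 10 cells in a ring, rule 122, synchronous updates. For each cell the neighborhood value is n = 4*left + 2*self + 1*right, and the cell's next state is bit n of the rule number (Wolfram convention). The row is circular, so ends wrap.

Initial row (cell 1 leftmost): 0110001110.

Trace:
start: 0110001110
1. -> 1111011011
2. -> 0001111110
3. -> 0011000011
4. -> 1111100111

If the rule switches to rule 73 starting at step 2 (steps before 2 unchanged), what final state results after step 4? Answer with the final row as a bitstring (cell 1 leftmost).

1101011010

(re-executing steps 2..4 under rule 73; state before step 2: 1111011011)
2. -> 0001011010
3. -> 1100011000
4. -> 1101011010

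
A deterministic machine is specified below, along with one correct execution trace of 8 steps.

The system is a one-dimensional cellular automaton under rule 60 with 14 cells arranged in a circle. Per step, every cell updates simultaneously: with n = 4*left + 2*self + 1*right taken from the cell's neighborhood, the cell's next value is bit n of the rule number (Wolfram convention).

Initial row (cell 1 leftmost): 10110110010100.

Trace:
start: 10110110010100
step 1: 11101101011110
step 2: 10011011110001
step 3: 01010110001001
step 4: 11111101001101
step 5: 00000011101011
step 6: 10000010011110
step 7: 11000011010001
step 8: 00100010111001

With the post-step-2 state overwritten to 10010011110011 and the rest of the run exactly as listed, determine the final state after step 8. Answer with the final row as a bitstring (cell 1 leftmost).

state after step 2 := 10010011110011
step 3: 01011010001010
step 4: 01110111001111
step 5: 11001100101000
step 6: 10101010111100
step 7: 11111111100010
step 8: 10000000010011

10000000010011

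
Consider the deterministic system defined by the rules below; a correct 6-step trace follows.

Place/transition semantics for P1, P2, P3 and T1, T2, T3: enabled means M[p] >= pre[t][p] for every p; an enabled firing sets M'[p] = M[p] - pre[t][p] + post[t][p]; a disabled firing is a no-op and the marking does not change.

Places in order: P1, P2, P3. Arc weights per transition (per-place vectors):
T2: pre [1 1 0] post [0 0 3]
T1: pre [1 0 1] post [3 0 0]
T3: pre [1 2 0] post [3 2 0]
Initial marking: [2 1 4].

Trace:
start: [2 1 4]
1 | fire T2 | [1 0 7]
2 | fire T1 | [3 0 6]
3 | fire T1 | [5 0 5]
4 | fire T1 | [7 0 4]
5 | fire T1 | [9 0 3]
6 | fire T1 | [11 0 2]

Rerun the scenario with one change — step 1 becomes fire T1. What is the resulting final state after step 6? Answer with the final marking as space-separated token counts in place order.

(re-executing from step 1 with the substitution; state before step 1: [2 1 4])
1 | fire T1 | [4 1 3]
2 | fire T1 | [6 1 2]
3 | fire T1 | [8 1 1]
4 | fire T1 | [10 1 0]
5 | fire T1 | [10 1 0]
6 | fire T1 | [10 1 0]

10 1 0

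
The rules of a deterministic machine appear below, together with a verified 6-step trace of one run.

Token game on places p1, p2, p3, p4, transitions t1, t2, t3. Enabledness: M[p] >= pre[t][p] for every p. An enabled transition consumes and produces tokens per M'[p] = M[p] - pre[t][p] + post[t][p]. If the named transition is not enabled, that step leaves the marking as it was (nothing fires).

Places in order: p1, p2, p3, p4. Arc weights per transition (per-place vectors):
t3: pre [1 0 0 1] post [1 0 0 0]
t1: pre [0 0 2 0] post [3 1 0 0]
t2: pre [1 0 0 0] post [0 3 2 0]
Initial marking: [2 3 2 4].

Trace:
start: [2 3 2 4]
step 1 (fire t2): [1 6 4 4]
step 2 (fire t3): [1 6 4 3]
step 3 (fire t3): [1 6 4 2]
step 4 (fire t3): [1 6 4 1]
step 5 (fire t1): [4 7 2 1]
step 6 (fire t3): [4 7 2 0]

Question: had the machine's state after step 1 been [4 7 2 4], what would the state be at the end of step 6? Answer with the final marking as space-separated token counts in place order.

state after step 1 := [4 7 2 4]
step 2 (fire t3): [4 7 2 3]
step 3 (fire t3): [4 7 2 2]
step 4 (fire t3): [4 7 2 1]
step 5 (fire t1): [7 8 0 1]
step 6 (fire t3): [7 8 0 0]

7 8 0 0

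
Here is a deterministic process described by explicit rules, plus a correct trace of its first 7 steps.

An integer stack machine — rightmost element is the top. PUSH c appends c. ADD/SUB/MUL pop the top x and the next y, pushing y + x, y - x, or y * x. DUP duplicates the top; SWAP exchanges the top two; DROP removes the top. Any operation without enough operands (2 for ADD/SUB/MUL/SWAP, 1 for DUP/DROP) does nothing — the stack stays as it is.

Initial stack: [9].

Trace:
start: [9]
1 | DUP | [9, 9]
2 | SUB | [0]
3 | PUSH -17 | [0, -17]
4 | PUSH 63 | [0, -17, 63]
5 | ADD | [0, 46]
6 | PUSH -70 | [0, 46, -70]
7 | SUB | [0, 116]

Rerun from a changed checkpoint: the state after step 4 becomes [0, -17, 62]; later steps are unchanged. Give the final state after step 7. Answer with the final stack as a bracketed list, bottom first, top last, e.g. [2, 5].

state after step 4 := [0, -17, 62]
5 | ADD | [0, 45]
6 | PUSH -70 | [0, 45, -70]
7 | SUB | [0, 115]

[0, 115]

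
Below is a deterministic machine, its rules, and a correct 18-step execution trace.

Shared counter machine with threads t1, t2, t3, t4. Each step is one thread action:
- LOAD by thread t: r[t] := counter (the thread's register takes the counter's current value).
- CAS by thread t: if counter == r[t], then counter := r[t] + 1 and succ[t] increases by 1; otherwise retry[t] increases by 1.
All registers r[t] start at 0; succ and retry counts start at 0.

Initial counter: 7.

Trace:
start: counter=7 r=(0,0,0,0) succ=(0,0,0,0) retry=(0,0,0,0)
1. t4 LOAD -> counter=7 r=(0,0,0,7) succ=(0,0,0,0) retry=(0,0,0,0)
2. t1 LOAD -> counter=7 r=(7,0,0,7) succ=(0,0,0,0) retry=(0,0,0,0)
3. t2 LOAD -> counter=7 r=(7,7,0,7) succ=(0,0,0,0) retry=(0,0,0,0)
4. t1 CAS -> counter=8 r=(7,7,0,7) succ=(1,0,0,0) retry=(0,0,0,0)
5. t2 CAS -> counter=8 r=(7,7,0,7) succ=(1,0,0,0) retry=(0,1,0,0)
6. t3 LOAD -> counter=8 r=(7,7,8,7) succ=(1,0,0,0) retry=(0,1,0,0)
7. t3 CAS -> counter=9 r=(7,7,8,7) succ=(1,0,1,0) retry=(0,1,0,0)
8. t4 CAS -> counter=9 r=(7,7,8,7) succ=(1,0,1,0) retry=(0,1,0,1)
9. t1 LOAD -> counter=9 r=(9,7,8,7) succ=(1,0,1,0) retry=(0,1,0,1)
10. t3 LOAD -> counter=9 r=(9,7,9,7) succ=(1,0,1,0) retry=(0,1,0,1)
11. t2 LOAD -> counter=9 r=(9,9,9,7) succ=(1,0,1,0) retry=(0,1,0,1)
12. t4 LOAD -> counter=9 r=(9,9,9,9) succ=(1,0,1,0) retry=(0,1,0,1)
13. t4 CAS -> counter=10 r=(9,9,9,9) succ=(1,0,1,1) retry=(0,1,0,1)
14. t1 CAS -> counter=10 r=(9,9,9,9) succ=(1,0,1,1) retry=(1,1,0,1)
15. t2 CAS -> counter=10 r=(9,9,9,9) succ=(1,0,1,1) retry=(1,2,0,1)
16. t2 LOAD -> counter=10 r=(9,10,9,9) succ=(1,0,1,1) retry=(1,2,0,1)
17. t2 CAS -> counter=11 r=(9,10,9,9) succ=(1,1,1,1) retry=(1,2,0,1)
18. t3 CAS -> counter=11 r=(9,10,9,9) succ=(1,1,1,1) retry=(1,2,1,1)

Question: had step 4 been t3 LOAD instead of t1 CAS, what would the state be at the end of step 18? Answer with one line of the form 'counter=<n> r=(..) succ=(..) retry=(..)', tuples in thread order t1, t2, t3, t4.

counter=11 r=(9,10,9,9) succ=(0,2,1,1) retry=(1,1,1,1)

(re-executing from step 4 with the substitution; state before step 4: counter=7 r=(7,7,0,7) succ=(0,0,0,0) retry=(0,0,0,0))
4. t3 LOAD -> counter=7 r=(7,7,7,7) succ=(0,0,0,0) retry=(0,0,0,0)
5. t2 CAS -> counter=8 r=(7,7,7,7) succ=(0,1,0,0) retry=(0,0,0,0)
6. t3 LOAD -> counter=8 r=(7,7,8,7) succ=(0,1,0,0) retry=(0,0,0,0)
7. t3 CAS -> counter=9 r=(7,7,8,7) succ=(0,1,1,0) retry=(0,0,0,0)
8. t4 CAS -> counter=9 r=(7,7,8,7) succ=(0,1,1,0) retry=(0,0,0,1)
9. t1 LOAD -> counter=9 r=(9,7,8,7) succ=(0,1,1,0) retry=(0,0,0,1)
10. t3 LOAD -> counter=9 r=(9,7,9,7) succ=(0,1,1,0) retry=(0,0,0,1)
11. t2 LOAD -> counter=9 r=(9,9,9,7) succ=(0,1,1,0) retry=(0,0,0,1)
12. t4 LOAD -> counter=9 r=(9,9,9,9) succ=(0,1,1,0) retry=(0,0,0,1)
13. t4 CAS -> counter=10 r=(9,9,9,9) succ=(0,1,1,1) retry=(0,0,0,1)
14. t1 CAS -> counter=10 r=(9,9,9,9) succ=(0,1,1,1) retry=(1,0,0,1)
15. t2 CAS -> counter=10 r=(9,9,9,9) succ=(0,1,1,1) retry=(1,1,0,1)
16. t2 LOAD -> counter=10 r=(9,10,9,9) succ=(0,1,1,1) retry=(1,1,0,1)
17. t2 CAS -> counter=11 r=(9,10,9,9) succ=(0,2,1,1) retry=(1,1,0,1)
18. t3 CAS -> counter=11 r=(9,10,9,9) succ=(0,2,1,1) retry=(1,1,1,1)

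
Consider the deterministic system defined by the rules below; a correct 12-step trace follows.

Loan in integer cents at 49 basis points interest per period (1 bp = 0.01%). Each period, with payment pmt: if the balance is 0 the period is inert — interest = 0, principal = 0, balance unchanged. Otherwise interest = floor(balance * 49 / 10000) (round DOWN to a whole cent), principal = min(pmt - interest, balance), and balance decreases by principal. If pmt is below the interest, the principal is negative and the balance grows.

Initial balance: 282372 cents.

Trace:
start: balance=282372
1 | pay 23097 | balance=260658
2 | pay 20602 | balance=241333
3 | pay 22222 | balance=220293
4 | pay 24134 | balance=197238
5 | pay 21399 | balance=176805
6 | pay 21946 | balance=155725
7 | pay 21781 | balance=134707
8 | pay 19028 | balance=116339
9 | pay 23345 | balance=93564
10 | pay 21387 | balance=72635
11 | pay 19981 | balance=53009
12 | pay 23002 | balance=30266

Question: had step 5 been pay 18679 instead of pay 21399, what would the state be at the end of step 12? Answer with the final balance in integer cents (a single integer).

(re-executing from step 5 with the substitution; state before step 5: balance=197238)
5 | pay 18679 | balance=179525
6 | pay 21946 | balance=158458
7 | pay 21781 | balance=137453
8 | pay 19028 | balance=119098
9 | pay 23345 | balance=96336
10 | pay 21387 | balance=75421
11 | pay 19981 | balance=55809
12 | pay 23002 | balance=33080

33080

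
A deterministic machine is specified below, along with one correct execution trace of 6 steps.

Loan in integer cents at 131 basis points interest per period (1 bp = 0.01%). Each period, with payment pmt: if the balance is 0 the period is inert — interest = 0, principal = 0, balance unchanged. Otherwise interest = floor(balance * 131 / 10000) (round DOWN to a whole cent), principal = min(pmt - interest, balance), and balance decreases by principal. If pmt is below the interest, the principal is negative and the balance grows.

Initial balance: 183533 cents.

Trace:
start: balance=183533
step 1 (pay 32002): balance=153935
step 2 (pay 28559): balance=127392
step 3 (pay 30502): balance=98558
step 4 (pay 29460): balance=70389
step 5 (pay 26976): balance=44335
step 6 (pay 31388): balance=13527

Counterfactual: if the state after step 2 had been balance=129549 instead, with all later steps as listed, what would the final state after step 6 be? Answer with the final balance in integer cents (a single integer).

state after step 2 := balance=129549
step 3 (pay 30502): balance=100744
step 4 (pay 29460): balance=72603
step 5 (pay 26976): balance=46578
step 6 (pay 31388): balance=15800

15800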